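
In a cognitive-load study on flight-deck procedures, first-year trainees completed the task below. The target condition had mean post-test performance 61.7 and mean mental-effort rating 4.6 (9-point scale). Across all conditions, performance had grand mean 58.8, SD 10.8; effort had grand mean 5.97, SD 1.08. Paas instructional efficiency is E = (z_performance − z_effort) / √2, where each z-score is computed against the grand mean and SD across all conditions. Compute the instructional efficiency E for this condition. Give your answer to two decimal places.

1.09

z_performance = (61.7 − 58.8) / 10.8 = 2.9000 / 10.8 = 0.2685.
z_effort = (4.6 − 5.97) / 1.08 = -1.3700 / 1.08 = -1.2685.
z_P − z_E = 0.2685 − (-1.2685) = 1.5370.
E = 1.5370 / √2 = 1.5370 / 1.41421 = 1.0868 ≈ 1.09.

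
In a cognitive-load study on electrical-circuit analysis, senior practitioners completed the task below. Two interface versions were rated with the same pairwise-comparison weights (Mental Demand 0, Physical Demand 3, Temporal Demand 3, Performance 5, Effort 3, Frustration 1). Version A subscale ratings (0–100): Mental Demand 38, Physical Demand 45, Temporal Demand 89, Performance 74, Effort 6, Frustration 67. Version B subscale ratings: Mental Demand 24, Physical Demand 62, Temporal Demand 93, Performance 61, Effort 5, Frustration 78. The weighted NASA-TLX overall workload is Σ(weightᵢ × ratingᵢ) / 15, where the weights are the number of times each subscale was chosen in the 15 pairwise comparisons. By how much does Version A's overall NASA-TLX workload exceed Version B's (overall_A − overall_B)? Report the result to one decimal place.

-0.4

Version A weighted sum = 0·38 + 3·45 + 3·89 + 5·74 + 3·6 + 1·67 = 0 + 135 + 267 + 370 + 18 + 67 = 857; overall_A = 857/15 = 57.1333.
Version B weighted sum = 0·24 + 3·62 + 3·93 + 5·61 + 3·5 + 1·78 = 0 + 186 + 279 + 305 + 15 + 78 = 863; overall_B = 863/15 = 57.5333.
Difference = 57.1333 − 57.5333 = -0.4000 ≈ -0.4.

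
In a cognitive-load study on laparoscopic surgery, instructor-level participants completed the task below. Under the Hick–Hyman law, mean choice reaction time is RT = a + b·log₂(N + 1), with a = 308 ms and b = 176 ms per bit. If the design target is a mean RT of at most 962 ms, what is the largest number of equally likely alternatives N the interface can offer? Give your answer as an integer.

12

Set 308 + 176·log₂(N + 1) ≤ 962.
log₂(N + 1) ≤ (962 − 308) / 176 = 3.7159.
N + 1 ≤ 2^3.7159 = 13.1401.
N ≤ 12.1401, so the largest integer N is 12.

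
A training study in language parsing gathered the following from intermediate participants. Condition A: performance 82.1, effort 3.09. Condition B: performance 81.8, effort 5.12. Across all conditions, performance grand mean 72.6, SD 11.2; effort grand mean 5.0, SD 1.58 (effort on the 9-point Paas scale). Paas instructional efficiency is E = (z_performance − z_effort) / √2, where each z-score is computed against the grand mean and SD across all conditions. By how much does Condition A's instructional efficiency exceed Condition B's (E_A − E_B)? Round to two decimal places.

Condition A: z_P = (82.1 − 72.6)/11.2 = 0.8482; z_E = (3.09 − 5.0)/1.58 = -1.2089; E_A = (0.8482 − (-1.2089))/√2 = 1.4546.
Condition B: z_P = (81.8 − 72.6)/11.2 = 0.8214; z_E = (5.12 − 5.0)/1.58 = 0.0759; E_B = (0.8214 − 0.0759)/√2 = 0.5271.
E_A − E_B = 1.4546 − 0.5271 = 0.9275 ≈ 0.93.

0.93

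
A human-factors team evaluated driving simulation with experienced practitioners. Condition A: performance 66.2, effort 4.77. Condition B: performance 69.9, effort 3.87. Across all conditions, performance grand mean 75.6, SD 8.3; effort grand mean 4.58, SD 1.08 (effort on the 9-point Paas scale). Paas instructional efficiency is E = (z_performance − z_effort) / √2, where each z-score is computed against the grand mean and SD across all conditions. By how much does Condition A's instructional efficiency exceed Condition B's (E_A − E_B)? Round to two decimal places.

-0.90

Condition A: z_P = (66.2 − 75.6)/8.3 = -1.1325; z_E = (4.77 − 4.58)/1.08 = 0.1759; E_A = (-1.1325 − 0.1759)/√2 = -0.9252.
Condition B: z_P = (69.9 − 75.6)/8.3 = -0.6867; z_E = (3.87 − 4.58)/1.08 = -0.6574; E_B = (-0.6867 − (-0.6574))/√2 = -0.0207.
E_A − E_B = -0.9252 − (-0.0207) = -0.9045 ≈ -0.90.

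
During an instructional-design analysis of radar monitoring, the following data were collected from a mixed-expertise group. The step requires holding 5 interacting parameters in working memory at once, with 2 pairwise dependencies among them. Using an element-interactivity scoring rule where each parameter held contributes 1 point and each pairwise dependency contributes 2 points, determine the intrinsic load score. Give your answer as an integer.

Element contribution: 5 × 1 = 5.
Interaction contribution: 2 × 2 = 4.
Intrinsic load = 5 + 4 = 9.

9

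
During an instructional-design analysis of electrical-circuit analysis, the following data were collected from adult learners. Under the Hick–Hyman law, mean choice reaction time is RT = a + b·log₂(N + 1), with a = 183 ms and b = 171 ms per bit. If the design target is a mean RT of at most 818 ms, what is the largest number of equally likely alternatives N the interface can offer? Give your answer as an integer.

Set 183 + 171·log₂(N + 1) ≤ 818.
log₂(N + 1) ≤ (818 − 183) / 171 = 3.7135.
N + 1 ≤ 2^3.7135 = 13.1182.
N ≤ 12.1182, so the largest integer N is 12.

12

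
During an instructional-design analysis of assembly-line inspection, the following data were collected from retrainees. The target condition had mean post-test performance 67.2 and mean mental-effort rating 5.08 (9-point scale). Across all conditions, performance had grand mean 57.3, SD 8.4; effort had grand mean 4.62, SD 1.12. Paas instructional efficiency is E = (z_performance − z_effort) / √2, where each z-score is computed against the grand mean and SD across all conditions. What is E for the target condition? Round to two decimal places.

0.54

z_performance = (67.2 − 57.3) / 8.4 = 9.9000 / 8.4 = 1.1786.
z_effort = (5.08 − 4.62) / 1.12 = 0.4600 / 1.12 = 0.4107.
z_P − z_E = 1.1786 − 0.4107 = 0.7679.
E = 0.7679 / √2 = 0.7679 / 1.41421 = 0.5430 ≈ 0.54.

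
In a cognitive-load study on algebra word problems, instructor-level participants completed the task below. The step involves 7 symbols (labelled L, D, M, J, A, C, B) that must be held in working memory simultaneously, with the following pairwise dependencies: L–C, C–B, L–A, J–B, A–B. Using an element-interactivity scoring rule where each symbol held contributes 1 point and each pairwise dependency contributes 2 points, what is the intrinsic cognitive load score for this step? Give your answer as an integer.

17

Count of symbols held simultaneously: 7.
Count of pairwise dependencies listed: 5.
Element contribution: 7 × 1 = 7.
Interaction contribution: 5 × 2 = 10.
Intrinsic load = 7 + 10 = 17.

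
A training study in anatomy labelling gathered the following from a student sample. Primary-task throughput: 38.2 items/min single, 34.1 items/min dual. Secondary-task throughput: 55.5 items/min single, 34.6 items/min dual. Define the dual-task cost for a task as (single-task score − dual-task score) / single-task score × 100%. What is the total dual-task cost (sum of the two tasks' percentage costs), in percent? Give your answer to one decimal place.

Primary cost = (38.2 − 34.1) / 38.2 × 100% = 10.7330%.
Secondary cost = (55.5 − 34.6) / 55.5 × 100% = 37.6577%.
Total = 10.7330% + 37.6577% = 48.3907% ≈ 48.4%.

48.4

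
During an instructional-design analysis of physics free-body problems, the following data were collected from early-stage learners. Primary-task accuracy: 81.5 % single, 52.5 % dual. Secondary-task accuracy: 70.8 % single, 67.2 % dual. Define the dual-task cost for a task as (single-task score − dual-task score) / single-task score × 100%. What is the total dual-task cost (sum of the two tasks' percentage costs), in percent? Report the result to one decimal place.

Primary cost = (81.5 − 52.5) / 81.5 × 100% = 35.5828%.
Secondary cost = (70.8 − 67.2) / 70.8 × 100% = 5.0847%.
Total = 35.5828% + 5.0847% = 40.6675% ≈ 40.7%.

40.7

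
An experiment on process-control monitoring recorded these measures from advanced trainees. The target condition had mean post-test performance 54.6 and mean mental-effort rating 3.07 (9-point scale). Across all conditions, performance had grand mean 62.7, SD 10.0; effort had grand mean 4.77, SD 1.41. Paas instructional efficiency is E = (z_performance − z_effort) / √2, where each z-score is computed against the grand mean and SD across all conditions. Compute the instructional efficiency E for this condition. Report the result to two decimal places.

z_performance = (54.6 − 62.7) / 10.0 = -8.1000 / 10.0 = -0.8100.
z_effort = (3.07 − 4.77) / 1.41 = -1.7000 / 1.41 = -1.2057.
z_P − z_E = -0.8100 − (-1.2057) = 0.3957.
E = 0.3957 / √2 = 0.3957 / 1.41421 = 0.2798 ≈ 0.28.

0.28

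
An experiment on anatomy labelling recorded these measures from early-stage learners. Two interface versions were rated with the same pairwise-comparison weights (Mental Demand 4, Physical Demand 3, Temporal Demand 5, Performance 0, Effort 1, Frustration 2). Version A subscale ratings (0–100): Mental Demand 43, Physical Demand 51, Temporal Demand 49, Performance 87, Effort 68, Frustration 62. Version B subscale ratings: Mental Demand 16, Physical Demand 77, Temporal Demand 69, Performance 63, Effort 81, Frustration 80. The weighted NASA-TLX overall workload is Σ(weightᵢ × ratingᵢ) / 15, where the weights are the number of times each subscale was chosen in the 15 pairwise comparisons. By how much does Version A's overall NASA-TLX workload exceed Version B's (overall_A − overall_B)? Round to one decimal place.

-7.9

Version A weighted sum = 4·43 + 3·51 + 5·49 + 0·87 + 1·68 + 2·62 = 172 + 153 + 245 + 0 + 68 + 124 = 762; overall_A = 762/15 = 50.8000.
Version B weighted sum = 4·16 + 3·77 + 5·69 + 0·63 + 1·81 + 2·80 = 64 + 231 + 345 + 0 + 81 + 160 = 881; overall_B = 881/15 = 58.7333.
Difference = 50.8000 − 58.7333 = -7.9333 ≈ -7.9.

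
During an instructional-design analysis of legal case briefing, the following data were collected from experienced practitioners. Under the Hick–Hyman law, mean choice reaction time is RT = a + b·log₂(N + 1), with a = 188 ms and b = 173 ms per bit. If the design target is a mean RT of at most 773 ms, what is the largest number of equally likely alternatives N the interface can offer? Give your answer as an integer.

Set 188 + 173·log₂(N + 1) ≤ 773.
log₂(N + 1) ≤ (773 − 188) / 173 = 3.3815.
N + 1 ≤ 2^3.3815 = 10.4216.
N ≤ 9.4216, so the largest integer N is 9.

9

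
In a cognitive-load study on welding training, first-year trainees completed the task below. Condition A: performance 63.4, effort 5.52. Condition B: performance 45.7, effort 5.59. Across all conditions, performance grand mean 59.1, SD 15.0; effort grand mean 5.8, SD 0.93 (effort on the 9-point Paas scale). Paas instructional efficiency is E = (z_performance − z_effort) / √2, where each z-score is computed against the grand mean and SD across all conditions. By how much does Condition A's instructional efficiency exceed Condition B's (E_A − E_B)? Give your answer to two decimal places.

0.89

Condition A: z_P = (63.4 − 59.1)/15.0 = 0.2867; z_E = (5.52 − 5.8)/0.93 = -0.3011; E_A = (0.2867 − (-0.3011))/√2 = 0.4156.
Condition B: z_P = (45.7 − 59.1)/15.0 = -0.8933; z_E = (5.59 − 5.8)/0.93 = -0.2258; E_B = (-0.8933 − (-0.2258))/√2 = -0.4720.
E_A − E_B = 0.4156 − (-0.4720) = 0.8876 ≈ 0.89.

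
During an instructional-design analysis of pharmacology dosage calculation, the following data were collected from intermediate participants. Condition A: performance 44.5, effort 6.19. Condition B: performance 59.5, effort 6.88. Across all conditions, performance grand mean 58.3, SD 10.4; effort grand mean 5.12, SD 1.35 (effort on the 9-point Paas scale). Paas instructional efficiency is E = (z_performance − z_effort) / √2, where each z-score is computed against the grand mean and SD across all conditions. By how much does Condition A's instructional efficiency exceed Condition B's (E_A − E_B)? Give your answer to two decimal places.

-0.66

Condition A: z_P = (44.5 − 58.3)/10.4 = -1.3269; z_E = (6.19 − 5.12)/1.35 = 0.7926; E_A = (-1.3269 − 0.7926)/√2 = -1.4987.
Condition B: z_P = (59.5 − 58.3)/10.4 = 0.1154; z_E = (6.88 − 5.12)/1.35 = 1.3037; E_B = (0.1154 − 1.3037)/√2 = -0.8403.
E_A − E_B = -1.4987 − (-0.8403) = -0.6584 ≈ -0.66.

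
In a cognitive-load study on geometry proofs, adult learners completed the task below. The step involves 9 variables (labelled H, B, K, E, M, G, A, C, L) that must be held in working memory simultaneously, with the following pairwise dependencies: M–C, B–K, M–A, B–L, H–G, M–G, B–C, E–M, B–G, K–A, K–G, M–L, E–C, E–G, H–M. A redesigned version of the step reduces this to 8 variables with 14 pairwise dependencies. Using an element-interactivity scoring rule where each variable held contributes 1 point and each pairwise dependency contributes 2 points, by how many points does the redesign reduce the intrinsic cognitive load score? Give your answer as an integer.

Original: 9 × 1 + 15 × 2 = 9 + 30 = 39.
Redesigned: 8 × 1 + 14 × 2 = 8 + 28 = 36.
Reduction = 39 − 36 = 3.

3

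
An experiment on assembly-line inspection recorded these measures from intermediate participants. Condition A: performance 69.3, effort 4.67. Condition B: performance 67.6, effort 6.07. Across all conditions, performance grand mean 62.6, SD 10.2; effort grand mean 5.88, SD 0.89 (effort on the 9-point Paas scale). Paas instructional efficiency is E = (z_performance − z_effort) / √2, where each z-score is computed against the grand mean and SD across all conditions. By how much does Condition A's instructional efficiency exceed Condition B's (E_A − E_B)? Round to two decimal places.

Condition A: z_P = (69.3 − 62.6)/10.2 = 0.6569; z_E = (4.67 − 5.88)/0.89 = -1.3596; E_A = (0.6569 − (-1.3596))/√2 = 1.4259.
Condition B: z_P = (67.6 − 62.6)/10.2 = 0.4902; z_E = (6.07 − 5.88)/0.89 = 0.2135; E_B = (0.4902 − 0.2135)/√2 = 0.1957.
E_A − E_B = 1.4259 − 0.1957 = 1.2302 ≈ 1.23.

1.23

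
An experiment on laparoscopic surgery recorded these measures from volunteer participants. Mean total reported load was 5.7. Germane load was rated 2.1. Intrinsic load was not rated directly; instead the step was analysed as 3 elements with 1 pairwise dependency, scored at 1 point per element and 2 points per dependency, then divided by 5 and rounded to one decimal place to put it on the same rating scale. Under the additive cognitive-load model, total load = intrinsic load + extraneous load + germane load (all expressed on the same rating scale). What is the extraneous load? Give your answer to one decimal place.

Intrinsic (element-interactivity): (3 × 1 + 1 × 2) / 5 = 5 / 5 = 1.0000 → 1.0.
extraneous load = total − intrinsic − germane
             = 5.7 − 1.0 − 2.1 = 2.6.

2.6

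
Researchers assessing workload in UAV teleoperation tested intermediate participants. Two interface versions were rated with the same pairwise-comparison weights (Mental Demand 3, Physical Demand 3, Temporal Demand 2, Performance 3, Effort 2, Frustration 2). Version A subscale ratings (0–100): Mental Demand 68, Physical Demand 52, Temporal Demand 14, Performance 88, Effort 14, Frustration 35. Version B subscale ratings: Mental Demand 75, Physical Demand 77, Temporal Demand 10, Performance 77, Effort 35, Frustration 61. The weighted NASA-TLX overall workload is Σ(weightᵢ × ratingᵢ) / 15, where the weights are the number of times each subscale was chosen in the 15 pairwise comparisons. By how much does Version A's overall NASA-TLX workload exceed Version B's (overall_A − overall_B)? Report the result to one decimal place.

-9.9

Version A weighted sum = 3·68 + 3·52 + 2·14 + 3·88 + 2·14 + 2·35 = 204 + 156 + 28 + 264 + 28 + 70 = 750; overall_A = 750/15 = 50.0000.
Version B weighted sum = 3·75 + 3·77 + 2·10 + 3·77 + 2·35 + 2·61 = 225 + 231 + 20 + 231 + 70 + 122 = 899; overall_B = 899/15 = 59.9333.
Difference = 50.0000 − 59.9333 = -9.9333 ≈ -9.9.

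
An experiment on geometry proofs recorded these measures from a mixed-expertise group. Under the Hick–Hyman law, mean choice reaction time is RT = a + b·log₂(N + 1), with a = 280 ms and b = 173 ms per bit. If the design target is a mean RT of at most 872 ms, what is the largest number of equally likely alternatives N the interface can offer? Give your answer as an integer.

9

Set 280 + 173·log₂(N + 1) ≤ 872.
log₂(N + 1) ≤ (872 − 280) / 173 = 3.4220.
N + 1 ≤ 2^3.4220 = 10.7183.
N ≤ 9.7183, so the largest integer N is 9.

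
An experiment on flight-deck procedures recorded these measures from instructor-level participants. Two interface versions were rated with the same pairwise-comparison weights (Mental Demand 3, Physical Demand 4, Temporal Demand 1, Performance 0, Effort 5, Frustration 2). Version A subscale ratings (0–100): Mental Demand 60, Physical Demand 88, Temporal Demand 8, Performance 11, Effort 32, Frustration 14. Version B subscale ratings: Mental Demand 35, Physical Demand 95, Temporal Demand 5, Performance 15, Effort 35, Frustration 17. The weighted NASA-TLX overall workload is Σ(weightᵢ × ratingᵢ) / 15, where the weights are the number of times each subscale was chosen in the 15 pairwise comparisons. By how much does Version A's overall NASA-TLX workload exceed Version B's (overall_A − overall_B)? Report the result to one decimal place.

1.9

Version A weighted sum = 3·60 + 4·88 + 1·8 + 0·11 + 5·32 + 2·14 = 180 + 352 + 8 + 0 + 160 + 28 = 728; overall_A = 728/15 = 48.5333.
Version B weighted sum = 3·35 + 4·95 + 1·5 + 0·15 + 5·35 + 2·17 = 105 + 380 + 5 + 0 + 175 + 34 = 699; overall_B = 699/15 = 46.6000.
Difference = 48.5333 − 46.6000 = 1.9333 ≈ 1.9.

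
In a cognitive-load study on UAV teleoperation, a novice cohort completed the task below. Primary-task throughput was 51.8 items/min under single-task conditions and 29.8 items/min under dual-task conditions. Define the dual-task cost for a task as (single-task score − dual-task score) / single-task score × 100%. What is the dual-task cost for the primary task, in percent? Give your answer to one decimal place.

Cost = (51.8 − 29.8) / 51.8 × 100%
     = 22.0000 / 51.8 × 100% = 42.4710%.
≈ 42.5%.

42.5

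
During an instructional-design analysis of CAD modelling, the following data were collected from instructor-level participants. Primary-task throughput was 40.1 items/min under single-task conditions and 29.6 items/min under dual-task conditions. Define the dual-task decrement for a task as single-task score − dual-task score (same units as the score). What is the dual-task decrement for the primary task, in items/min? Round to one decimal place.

Decrement = 40.1 − 29.6 = 10.5000 items/min ≈ 10.5 items/min.

10.5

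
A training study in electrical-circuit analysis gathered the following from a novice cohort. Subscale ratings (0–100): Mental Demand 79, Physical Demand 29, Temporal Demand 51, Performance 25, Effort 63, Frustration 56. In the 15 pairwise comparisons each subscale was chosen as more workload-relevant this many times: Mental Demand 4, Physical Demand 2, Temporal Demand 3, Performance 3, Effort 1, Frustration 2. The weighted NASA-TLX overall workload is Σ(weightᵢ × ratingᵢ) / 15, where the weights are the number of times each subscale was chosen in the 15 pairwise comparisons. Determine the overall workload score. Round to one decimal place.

51.8

The tallies are the weights (they sum to 15).
Weighted sum = 4·79 + 2·29 + 3·51 + 3·25 + 1·63 + 2·56
            = 316 + 58 + 153 + 75 + 63 + 112 = 777.
Overall workload = 777 / 15 = 51.8000 ≈ 51.8.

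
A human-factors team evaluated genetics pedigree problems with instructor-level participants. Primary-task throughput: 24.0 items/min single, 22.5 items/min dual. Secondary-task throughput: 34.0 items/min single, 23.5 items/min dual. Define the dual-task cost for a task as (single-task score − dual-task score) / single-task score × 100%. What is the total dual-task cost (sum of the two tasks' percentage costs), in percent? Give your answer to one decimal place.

37.1

Primary cost = (24.0 − 22.5) / 24.0 × 100% = 6.2500%.
Secondary cost = (34.0 − 23.5) / 34.0 × 100% = 30.8824%.
Total = 6.2500% + 30.8824% = 37.1324% ≈ 37.1%.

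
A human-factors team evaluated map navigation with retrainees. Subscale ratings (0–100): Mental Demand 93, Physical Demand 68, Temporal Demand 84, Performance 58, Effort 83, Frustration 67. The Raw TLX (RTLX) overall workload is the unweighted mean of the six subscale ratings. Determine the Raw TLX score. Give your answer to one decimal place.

Sum of ratings = 93 + 68 + 84 + 58 + 83 + 67 = 453.
RTLX = 453 / 6 = 75.5000 ≈ 75.5.

75.5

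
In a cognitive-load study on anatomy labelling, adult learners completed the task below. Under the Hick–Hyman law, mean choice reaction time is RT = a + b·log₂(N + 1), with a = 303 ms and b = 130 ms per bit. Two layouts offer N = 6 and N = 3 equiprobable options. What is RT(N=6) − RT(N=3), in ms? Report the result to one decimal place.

105.0

RT(6) = 303 + 130·log₂(7) = 303 + 130·2.8074 = 667.9620 ms.
RT(3) = 303 + 130·log₂(4) = 303 + 130·2.0000 = 563.0000 ms.
Difference = 667.9620 − 563.0000 = 104.9620 ≈ 105.0 ms.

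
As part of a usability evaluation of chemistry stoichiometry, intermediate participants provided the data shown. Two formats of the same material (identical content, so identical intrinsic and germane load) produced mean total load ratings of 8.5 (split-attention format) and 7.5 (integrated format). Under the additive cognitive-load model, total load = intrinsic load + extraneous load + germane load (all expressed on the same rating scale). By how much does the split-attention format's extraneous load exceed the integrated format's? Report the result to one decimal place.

1.0

Intrinsic and germane load are equal across formats, so the difference in total load equals the difference in extraneous load.
Extraneous-load difference = 8.5 − 7.5 = 1.0.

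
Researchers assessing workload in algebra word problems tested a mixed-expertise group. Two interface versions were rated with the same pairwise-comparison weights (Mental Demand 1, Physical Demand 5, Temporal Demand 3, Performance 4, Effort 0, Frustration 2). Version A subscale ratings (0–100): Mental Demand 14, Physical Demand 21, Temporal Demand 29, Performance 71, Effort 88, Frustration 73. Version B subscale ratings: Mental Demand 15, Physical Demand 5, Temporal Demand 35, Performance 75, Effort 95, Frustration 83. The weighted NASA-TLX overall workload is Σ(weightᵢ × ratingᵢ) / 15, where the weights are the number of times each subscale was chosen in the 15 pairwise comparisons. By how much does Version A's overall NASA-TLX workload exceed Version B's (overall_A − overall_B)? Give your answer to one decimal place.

Version A weighted sum = 1·14 + 5·21 + 3·29 + 4·71 + 0·88 + 2·73 = 14 + 105 + 87 + 284 + 0 + 146 = 636; overall_A = 636/15 = 42.4000.
Version B weighted sum = 1·15 + 5·5 + 3·35 + 4·75 + 0·95 + 2·83 = 15 + 25 + 105 + 300 + 0 + 166 = 611; overall_B = 611/15 = 40.7333.
Difference = 42.4000 − 40.7333 = 1.6667 ≈ 1.7.

1.7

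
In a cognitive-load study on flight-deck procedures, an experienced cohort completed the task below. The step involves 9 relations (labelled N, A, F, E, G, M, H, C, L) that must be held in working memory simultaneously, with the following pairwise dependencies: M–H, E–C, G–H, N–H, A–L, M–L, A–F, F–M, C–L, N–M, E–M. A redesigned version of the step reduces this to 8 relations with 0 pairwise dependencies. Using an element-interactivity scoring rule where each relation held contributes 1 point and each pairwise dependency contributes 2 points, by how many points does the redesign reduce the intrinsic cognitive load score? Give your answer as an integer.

Original: 9 × 1 + 11 × 2 = 9 + 22 = 31.
Redesigned: 8 × 1 + 0 × 2 = 8 + 0 = 8.
Reduction = 31 − 8 = 23.

23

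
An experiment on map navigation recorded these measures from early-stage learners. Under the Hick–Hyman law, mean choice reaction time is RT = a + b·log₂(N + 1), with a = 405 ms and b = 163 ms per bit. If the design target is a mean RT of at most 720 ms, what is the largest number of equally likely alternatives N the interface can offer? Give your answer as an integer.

Set 405 + 163·log₂(N + 1) ≤ 720.
log₂(N + 1) ≤ (720 − 405) / 163 = 1.9325.
N + 1 ≤ 2^1.9325 = 3.8172.
N ≤ 2.8172, so the largest integer N is 2.

2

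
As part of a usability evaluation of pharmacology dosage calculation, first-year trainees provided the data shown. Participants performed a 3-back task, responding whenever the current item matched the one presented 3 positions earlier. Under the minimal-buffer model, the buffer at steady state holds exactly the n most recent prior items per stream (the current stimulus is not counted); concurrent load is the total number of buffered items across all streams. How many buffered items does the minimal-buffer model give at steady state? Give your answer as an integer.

The buffer holds the 3 most recent prior items.
Steady-state concurrent load = 3 items.

3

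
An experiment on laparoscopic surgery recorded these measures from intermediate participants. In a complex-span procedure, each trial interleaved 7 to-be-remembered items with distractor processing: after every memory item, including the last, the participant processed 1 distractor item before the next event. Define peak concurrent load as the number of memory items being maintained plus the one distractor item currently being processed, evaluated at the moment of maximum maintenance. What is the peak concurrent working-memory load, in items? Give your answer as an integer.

8

Maintenance is greatest during the distractor(s) after memory item 7: all 7 memory items are being held.
One distractor item is concurrently being processed.
Peak concurrent load = 7 + 1 = 8 items.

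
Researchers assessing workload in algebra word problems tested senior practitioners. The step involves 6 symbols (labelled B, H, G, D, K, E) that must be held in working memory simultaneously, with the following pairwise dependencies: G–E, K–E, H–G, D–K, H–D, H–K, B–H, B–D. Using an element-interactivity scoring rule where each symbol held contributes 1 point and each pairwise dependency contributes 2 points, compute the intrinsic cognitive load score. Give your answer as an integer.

Count of symbols held simultaneously: 6.
Count of pairwise dependencies listed: 8.
Element contribution: 6 × 1 = 6.
Interaction contribution: 8 × 2 = 16.
Intrinsic load = 6 + 16 = 22.

22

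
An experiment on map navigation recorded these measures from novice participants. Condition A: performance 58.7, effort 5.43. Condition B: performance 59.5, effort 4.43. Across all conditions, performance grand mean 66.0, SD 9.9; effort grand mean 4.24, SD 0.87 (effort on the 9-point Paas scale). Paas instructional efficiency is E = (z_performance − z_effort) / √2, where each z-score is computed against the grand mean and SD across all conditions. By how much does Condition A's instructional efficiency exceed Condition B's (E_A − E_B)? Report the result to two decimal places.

Condition A: z_P = (58.7 − 66.0)/9.9 = -0.7374; z_E = (5.43 − 4.24)/0.87 = 1.3678; E_A = (-0.7374 − 1.3678)/√2 = -1.4886.
Condition B: z_P = (59.5 − 66.0)/9.9 = -0.6566; z_E = (4.43 − 4.24)/0.87 = 0.2184; E_B = (-0.6566 − 0.2184)/√2 = -0.6187.
E_A − E_B = -1.4886 − (-0.6187) = -0.8699 ≈ -0.87.

-0.87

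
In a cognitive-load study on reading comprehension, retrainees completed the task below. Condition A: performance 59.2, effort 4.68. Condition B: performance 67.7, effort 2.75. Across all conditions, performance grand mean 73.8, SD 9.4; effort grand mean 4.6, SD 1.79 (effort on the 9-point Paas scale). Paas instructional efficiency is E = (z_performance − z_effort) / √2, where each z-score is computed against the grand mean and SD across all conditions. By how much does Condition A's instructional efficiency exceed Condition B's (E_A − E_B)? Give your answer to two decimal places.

Condition A: z_P = (59.2 − 73.8)/9.4 = -1.5532; z_E = (4.68 − 4.6)/1.79 = 0.0447; E_A = (-1.5532 − 0.0447)/√2 = -1.1299.
Condition B: z_P = (67.7 − 73.8)/9.4 = -0.6489; z_E = (2.75 − 4.6)/1.79 = -1.0335; E_B = (-0.6489 − (-1.0335))/√2 = 0.2720.
E_A − E_B = -1.1299 − 0.2720 = -1.4019 ≈ -1.40.

-1.40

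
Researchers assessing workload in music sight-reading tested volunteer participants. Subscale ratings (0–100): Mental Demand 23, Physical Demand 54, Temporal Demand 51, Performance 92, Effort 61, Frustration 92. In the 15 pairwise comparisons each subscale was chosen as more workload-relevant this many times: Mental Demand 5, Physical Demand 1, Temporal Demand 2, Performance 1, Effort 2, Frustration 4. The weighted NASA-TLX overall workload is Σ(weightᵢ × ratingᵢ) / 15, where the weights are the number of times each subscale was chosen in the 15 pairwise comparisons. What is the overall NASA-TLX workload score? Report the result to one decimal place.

56.9

The tallies are the weights (they sum to 15).
Weighted sum = 5·23 + 1·54 + 2·51 + 1·92 + 2·61 + 4·92
            = 115 + 54 + 102 + 92 + 122 + 368 = 853.
Overall workload = 853 / 15 = 56.8667 ≈ 56.9.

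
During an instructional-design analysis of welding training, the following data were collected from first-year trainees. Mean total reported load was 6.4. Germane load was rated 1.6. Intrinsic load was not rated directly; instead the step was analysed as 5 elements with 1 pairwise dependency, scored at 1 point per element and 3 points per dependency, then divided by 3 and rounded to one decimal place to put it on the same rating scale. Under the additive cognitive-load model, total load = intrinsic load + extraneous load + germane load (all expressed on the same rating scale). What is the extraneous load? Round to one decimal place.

2.1

Intrinsic (element-interactivity): (5 × 1 + 1 × 3) / 3 = 8 / 3 = 2.6667 → 2.7.
extraneous load = total − intrinsic − germane
             = 6.4 − 2.7 − 1.6 = 2.1.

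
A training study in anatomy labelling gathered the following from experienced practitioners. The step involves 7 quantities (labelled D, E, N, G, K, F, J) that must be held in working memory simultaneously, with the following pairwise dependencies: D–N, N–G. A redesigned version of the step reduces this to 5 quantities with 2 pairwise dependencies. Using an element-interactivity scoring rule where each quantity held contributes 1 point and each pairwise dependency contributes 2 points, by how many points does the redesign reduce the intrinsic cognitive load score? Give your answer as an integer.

Original: 7 × 1 + 2 × 2 = 7 + 4 = 11.
Redesigned: 5 × 1 + 2 × 2 = 5 + 4 = 9.
Reduction = 11 − 9 = 2.

2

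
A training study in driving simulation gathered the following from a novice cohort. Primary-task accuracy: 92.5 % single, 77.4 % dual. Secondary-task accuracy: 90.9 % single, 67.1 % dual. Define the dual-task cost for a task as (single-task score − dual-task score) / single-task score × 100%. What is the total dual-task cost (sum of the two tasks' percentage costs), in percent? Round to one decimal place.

Primary cost = (92.5 − 77.4) / 92.5 × 100% = 16.3243%.
Secondary cost = (90.9 − 67.1) / 90.9 × 100% = 26.1826%.
Total = 16.3243% + 26.1826% = 42.5069% ≈ 42.5%.

42.5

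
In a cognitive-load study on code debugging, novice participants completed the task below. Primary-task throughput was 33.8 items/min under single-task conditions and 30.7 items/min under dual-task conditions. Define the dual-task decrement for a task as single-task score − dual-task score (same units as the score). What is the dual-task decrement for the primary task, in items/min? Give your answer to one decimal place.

3.1

Decrement = 33.8 − 30.7 = 3.1000 items/min ≈ 3.1 items/min.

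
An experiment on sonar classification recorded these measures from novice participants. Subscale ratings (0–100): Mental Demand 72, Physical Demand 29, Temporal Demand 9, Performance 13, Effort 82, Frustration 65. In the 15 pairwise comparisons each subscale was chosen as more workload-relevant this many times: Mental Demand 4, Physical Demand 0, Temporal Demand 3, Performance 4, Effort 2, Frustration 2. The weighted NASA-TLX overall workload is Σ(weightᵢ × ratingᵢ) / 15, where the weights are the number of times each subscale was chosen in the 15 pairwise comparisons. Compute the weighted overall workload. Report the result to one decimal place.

The tallies are the weights (they sum to 15).
Weighted sum = 4·72 + 0·29 + 3·9 + 4·13 + 2·82 + 2·65
            = 288 + 0 + 27 + 52 + 164 + 130 = 661.
Overall workload = 661 / 15 = 44.0667 ≈ 44.1.

44.1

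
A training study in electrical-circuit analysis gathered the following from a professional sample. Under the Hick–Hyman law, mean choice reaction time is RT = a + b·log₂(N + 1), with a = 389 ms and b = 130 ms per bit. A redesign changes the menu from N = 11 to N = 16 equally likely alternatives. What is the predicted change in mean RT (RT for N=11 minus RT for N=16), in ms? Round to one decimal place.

RT(11) = 389 + 130·log₂(12) = 389 + 130·3.5850 = 855.0500 ms.
RT(16) = 389 + 130·log₂(17) = 389 + 130·4.0875 = 920.3750 ms.
Difference = 855.0500 − 920.3750 = -65.3250 ≈ -65.3 ms.

-65.3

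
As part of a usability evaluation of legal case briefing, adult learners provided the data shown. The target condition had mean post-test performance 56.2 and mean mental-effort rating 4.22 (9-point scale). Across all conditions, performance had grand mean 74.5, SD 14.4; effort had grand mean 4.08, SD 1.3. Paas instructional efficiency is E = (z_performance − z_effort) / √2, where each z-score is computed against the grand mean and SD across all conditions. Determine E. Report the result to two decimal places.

-0.97

z_performance = (56.2 − 74.5) / 14.4 = -18.3000 / 14.4 = -1.2708.
z_effort = (4.22 − 4.08) / 1.3 = 0.1400 / 1.3 = 0.1077.
z_P − z_E = -1.2708 − 0.1077 = -1.3785.
E = -1.3785 / √2 = -1.3785 / 1.41421 = -0.9747 ≈ -0.97.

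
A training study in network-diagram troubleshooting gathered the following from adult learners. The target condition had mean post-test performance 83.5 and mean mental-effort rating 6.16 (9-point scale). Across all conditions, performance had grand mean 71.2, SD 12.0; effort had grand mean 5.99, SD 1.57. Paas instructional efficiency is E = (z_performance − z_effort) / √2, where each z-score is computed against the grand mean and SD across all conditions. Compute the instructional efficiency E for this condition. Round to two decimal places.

z_performance = (83.5 − 71.2) / 12.0 = 12.3000 / 12.0 = 1.0250.
z_effort = (6.16 − 5.99) / 1.57 = 0.1700 / 1.57 = 0.1083.
z_P − z_E = 1.0250 − 0.1083 = 0.9167.
E = 0.9167 / √2 = 0.9167 / 1.41421 = 0.6482 ≈ 0.65.

0.65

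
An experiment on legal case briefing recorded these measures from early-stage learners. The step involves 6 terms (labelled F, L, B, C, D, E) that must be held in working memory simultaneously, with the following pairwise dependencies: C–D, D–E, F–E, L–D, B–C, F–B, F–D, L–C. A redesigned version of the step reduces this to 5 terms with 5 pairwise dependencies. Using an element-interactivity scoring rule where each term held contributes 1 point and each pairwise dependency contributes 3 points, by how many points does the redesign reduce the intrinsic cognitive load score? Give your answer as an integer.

Original: 6 × 1 + 8 × 3 = 6 + 24 = 30.
Redesigned: 5 × 1 + 5 × 3 = 5 + 15 = 20.
Reduction = 30 − 20 = 10.

10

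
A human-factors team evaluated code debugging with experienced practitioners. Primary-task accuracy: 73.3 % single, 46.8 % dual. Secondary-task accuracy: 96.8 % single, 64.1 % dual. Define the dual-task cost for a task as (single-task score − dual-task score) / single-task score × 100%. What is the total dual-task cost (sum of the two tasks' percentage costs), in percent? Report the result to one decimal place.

Primary cost = (73.3 − 46.8) / 73.3 × 100% = 36.1528%.
Secondary cost = (96.8 − 64.1) / 96.8 × 100% = 33.7810%.
Total = 36.1528% + 33.7810% = 69.9338% ≈ 69.9%.

69.9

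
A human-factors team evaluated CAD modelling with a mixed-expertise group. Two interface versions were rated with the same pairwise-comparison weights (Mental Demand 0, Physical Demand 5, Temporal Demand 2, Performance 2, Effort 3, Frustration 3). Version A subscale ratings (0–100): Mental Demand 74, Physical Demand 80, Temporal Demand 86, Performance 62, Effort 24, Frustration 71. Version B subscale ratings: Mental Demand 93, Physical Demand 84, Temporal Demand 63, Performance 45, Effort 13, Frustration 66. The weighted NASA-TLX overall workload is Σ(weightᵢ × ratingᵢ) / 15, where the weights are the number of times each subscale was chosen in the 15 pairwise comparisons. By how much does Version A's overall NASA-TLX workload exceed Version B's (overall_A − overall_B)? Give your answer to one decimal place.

Version A weighted sum = 0·74 + 5·80 + 2·86 + 2·62 + 3·24 + 3·71 = 0 + 400 + 172 + 124 + 72 + 213 = 981; overall_A = 981/15 = 65.4000.
Version B weighted sum = 0·93 + 5·84 + 2·63 + 2·45 + 3·13 + 3·66 = 0 + 420 + 126 + 90 + 39 + 198 = 873; overall_B = 873/15 = 58.2000.
Difference = 65.4000 − 58.2000 = 7.2000 ≈ 7.2.

7.2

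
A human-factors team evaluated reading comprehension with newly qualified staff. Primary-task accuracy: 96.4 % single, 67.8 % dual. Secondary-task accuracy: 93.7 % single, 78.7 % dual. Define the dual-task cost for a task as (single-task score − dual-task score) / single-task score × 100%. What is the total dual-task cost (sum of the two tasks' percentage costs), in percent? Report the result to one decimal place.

45.7

Primary cost = (96.4 − 67.8) / 96.4 × 100% = 29.6680%.
Secondary cost = (93.7 − 78.7) / 93.7 × 100% = 16.0085%.
Total = 29.6680% + 16.0085% = 45.6765% ≈ 45.7%.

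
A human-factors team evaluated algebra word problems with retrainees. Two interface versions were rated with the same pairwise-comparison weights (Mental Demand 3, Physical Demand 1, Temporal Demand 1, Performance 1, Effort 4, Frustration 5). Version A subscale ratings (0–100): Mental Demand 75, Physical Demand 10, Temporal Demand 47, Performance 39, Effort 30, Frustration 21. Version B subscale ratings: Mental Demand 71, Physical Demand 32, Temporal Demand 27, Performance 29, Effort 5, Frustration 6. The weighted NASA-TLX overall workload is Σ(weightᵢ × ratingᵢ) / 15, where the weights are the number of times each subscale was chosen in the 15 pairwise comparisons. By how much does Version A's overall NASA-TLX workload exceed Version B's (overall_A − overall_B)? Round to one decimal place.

13.0

Version A weighted sum = 3·75 + 1·10 + 1·47 + 1·39 + 4·30 + 5·21 = 225 + 10 + 47 + 39 + 120 + 105 = 546; overall_A = 546/15 = 36.4000.
Version B weighted sum = 3·71 + 1·32 + 1·27 + 1·29 + 4·5 + 5·6 = 213 + 32 + 27 + 29 + 20 + 30 = 351; overall_B = 351/15 = 23.4000.
Difference = 36.4000 − 23.4000 = 13.0000 ≈ 13.0.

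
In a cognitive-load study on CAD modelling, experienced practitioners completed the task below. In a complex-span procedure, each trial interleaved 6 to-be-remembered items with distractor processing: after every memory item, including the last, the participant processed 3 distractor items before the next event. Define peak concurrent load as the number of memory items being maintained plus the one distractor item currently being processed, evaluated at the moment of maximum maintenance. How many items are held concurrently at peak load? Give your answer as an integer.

Maintenance is greatest during the distractor(s) after memory item 6: all 6 memory items are being held.
One distractor item is concurrently being processed.
Peak concurrent load = 6 + 1 = 7 items.

7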